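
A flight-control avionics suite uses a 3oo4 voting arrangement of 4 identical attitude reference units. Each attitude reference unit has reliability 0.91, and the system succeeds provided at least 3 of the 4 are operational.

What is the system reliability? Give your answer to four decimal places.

R = Σ_{i=3}^{4} C(4,i) p^i (1−p)^{4−i} with p = 0.91
C(4,3)·0.91^3·0.09^1 = 0.271286
C(4,4)·0.91^4·0.09^0 = 0.685750
Sum = 0.9570

0.9570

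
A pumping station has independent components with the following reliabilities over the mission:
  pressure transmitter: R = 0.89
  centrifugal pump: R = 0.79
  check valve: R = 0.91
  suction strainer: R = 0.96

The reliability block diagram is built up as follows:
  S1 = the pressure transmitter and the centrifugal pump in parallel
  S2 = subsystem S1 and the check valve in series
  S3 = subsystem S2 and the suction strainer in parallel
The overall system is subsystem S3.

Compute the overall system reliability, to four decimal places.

0.9956

Parallel (pressure transmitter and centrifugal pump): 1 − (1 − 0.890000)(1 − 0.790000) = 0.976900
Series ([0.976900] and check valve): 0.976900 × 0.910000 = 0.888979
Parallel ([0.888979] and suction strainer): 1 − (1 − 0.888979)(1 − 0.960000) = 0.9956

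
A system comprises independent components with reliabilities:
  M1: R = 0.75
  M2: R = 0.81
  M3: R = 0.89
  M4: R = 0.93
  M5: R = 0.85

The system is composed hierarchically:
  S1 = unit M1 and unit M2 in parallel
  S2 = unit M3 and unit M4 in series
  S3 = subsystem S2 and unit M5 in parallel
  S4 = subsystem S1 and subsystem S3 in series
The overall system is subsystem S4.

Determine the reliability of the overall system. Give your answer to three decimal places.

0.928

Parallel (M1 and M2): 1 − (1 − 0.75000)(1 − 0.81000) = 0.95250
Series (M3 and M4): 0.89000 × 0.93000 = 0.82770
Parallel ([0.82770] and M5): 1 − (1 − 0.82770)(1 − 0.85000) = 0.97416
Series ([0.95250] and [0.97416]): 0.95250 × 0.97416 = 0.928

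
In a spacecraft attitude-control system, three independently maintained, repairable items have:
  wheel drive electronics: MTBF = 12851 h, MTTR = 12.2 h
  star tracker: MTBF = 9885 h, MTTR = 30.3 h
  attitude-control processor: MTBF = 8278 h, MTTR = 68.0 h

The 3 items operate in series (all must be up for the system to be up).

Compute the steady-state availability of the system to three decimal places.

0.988

A(wheel drive electronics) = MTBF/(MTBF+MTTR) = 12851/(12851+12.2) = 0.999052
A(star tracker) = MTBF/(MTBF+MTTR) = 9885/(9885+30.3) = 0.996944
A(attitude-control processor) = MTBF/(MTBF+MTTR) = 8278/(8278+68.0) = 0.991852
Series availability: 0.999052 × 0.996944 × 0.991852 = 0.988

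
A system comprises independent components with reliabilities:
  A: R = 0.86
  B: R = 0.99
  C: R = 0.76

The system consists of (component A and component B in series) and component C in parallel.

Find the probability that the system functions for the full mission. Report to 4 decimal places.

Series (A and B): 0.860000 × 0.990000 = 0.851400
Parallel ([0.851400] and C): 1 − (1 − 0.851400)(1 − 0.760000) = 0.9643

0.9643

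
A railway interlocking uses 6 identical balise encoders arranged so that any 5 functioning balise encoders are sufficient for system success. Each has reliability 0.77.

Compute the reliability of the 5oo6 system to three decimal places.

R = Σ_{i=5}^{6} C(6,i) p^i (1−p)^{6−i} with p = 0.77
C(6,5)·0.77^5·0.23^1 = 0.37354
C(6,6)·0.77^6·0.23^0 = 0.20842
Sum = 0.582

0.582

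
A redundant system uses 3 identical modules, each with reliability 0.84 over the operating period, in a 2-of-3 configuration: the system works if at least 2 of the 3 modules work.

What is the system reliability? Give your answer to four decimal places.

R = Σ_{i=2}^{3} C(3,i) p^i (1−p)^{3−i} with p = 0.84
C(3,2)·0.84^2·0.16^1 = 0.338688
C(3,3)·0.84^3·0.16^0 = 0.592704
Sum = 0.9314

0.9314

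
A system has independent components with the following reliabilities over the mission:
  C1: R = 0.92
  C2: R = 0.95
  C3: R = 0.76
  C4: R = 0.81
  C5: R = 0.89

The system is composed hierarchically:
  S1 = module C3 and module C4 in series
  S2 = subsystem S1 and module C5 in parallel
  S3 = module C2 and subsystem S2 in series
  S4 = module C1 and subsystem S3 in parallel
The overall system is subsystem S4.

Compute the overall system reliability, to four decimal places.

Series (C3 and C4): 0.760000 × 0.810000 = 0.615600
Parallel ([0.615600] and C5): 1 − (1 − 0.615600)(1 − 0.890000) = 0.957716
Series (C2 and [0.957716]): 0.950000 × 0.957716 = 0.909830
Parallel (C1 and [0.909830]): 1 − (1 − 0.920000)(1 − 0.909830) = 0.9928

0.9928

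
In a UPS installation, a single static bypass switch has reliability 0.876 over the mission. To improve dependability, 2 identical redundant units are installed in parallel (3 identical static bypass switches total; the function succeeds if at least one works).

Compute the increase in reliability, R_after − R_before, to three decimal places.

R_before = 0.876
R_after = 1 − (1 − 0.876)^3 = 0.998
ΔR = 0.998 − 0.876 = 0.122

0.122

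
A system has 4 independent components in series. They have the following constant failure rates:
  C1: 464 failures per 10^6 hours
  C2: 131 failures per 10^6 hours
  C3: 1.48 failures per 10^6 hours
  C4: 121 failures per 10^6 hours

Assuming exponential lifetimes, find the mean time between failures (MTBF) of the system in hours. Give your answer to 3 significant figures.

Series of exponential components: λ_sys = Σ λ_i
λ_sys = 0.000464 + 0.000131 + 0.00000148 + 0.000121 = 7.1748e-04 /h
MTBF = 1 / λ_sys = 1390 h

1390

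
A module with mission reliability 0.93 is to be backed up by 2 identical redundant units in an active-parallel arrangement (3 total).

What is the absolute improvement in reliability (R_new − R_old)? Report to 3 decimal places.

R_before = 0.93
R_after = 1 − (1 − 0.93)^3 = 1.000
ΔR = 1.000 − 0.93 = 0.070

0.070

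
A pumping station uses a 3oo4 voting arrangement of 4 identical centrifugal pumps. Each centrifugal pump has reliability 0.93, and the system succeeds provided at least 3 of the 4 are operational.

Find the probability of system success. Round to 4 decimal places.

R = Σ_{i=3}^{4} C(4,i) p^i (1−p)^{4−i} with p = 0.93
C(4,3)·0.93^3·0.07^1 = 0.225220
C(4,4)·0.93^4·0.07^0 = 0.748052
Sum = 0.9733

0.9733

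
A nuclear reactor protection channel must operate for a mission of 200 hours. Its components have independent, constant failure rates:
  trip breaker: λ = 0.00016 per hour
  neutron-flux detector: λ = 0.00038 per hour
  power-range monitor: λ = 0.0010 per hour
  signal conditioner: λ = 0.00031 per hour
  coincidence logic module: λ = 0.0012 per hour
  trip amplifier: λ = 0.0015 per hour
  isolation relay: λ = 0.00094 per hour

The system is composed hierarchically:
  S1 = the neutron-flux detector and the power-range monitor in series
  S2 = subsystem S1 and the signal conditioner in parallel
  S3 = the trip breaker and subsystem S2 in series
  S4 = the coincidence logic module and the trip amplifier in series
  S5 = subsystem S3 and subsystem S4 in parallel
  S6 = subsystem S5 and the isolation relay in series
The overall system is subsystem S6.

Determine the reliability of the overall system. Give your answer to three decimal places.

0.813

R(trip breaker) = exp(−0.00016 × 200) = 0.96851
R(neutron-flux detector) = exp(−0.00038 × 200) = 0.92682
R(power-range monitor) = exp(−0.0010 × 200) = 0.81873
R(signal conditioner) = exp(−0.00031 × 200) = 0.93988
R(coincidence logic module) = exp(−0.0012 × 200) = 0.78663
R(trip amplifier) = exp(−0.0015 × 200) = 0.74082
R(isolation relay) = exp(−0.00094 × 200) = 0.82861
Series (neutron-flux detector and power-range monitor): 0.92682 × 0.81873 = 0.75882
Parallel ([0.75882] and signal conditioner): 1 − (1 − 0.75882)(1 − 0.93988) = 0.98550
Series (trip breaker and [0.98550]): 0.96851 × 0.98550 = 0.95447
Series (coincidence logic module and trip amplifier): 0.78663 × 0.74082 = 0.58275
Parallel ([0.95447] and [0.58275]): 1 − (1 − 0.95447)(1 − 0.58275) = 0.98100
Series ([0.98100] and isolation relay): 0.98100 × 0.82861 = 0.813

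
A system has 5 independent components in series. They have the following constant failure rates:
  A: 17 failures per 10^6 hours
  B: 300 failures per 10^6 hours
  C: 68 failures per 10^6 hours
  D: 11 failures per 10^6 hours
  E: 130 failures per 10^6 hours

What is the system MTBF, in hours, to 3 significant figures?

1900

Series of exponential components: λ_sys = Σ λ_i
λ_sys = 0.000017 + 0.00030 + 0.000068 + 0.000011 + 0.00013 = 5.2600e-04 /h
MTBF = 1 / λ_sys = 1900 h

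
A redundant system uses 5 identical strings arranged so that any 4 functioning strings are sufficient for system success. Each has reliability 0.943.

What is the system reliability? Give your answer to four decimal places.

R = Σ_{i=4}^{5} C(5,i) p^i (1−p)^{5−i} with p = 0.943
C(5,4)·0.943^4·0.057^1 = 0.225368
C(5,5)·0.943^5·0.057^0 = 0.745690
Sum = 0.9711

0.9711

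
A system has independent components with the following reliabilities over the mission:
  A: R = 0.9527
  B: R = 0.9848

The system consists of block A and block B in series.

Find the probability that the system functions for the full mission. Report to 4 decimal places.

0.9382

Series (A and B): 0.952700 × 0.984800 = 0.9382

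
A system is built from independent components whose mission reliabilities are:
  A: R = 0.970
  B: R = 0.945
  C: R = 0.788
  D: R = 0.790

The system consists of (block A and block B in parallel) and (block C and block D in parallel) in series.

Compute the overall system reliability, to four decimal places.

0.9539

Parallel (A and B): 1 − (1 − 0.970000)(1 − 0.945000) = 0.998350
Parallel (C and D): 1 − (1 − 0.788000)(1 − 0.790000) = 0.955480
Series ([0.998350] and [0.955480]): 0.998350 × 0.955480 = 0.9539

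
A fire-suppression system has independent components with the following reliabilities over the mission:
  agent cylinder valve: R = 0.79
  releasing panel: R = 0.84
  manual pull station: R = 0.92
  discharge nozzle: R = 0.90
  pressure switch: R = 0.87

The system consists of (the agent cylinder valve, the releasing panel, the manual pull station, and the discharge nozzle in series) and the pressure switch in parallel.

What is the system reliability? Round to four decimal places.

0.9414

Series (agent cylinder valve, releasing panel, manual pull station, and discharge nozzle): 0.790000 × 0.840000 × 0.920000 × 0.900000 = 0.549461
Parallel ([0.549461] and pressure switch): 1 − (1 − 0.549461)(1 − 0.870000) = 0.9414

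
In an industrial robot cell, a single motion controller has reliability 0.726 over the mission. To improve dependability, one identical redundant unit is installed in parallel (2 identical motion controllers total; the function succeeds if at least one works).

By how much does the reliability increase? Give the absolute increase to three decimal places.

R_before = 0.726
R_after = 1 − (1 − 0.726)^2 = 0.925
ΔR = 0.925 − 0.726 = 0.199

0.199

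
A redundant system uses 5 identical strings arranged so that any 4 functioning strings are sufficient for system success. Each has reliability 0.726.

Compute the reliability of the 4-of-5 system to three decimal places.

R = Σ_{i=4}^{5} C(5,i) p^i (1−p)^{5−i} with p = 0.726
C(5,4)·0.726^4·0.274^1 = 0.38060
C(5,5)·0.726^5·0.274^0 = 0.20169
Sum = 0.582

0.582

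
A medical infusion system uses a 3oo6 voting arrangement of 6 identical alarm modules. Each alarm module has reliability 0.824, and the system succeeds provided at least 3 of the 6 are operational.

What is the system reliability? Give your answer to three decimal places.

0.989

R = Σ_{i=3}^{6} C(6,i) p^i (1−p)^{6−i} with p = 0.824
C(6,3)·0.824^3·0.176^3 = 0.06100
C(6,4)·0.824^4·0.176^2 = 0.21420
C(6,5)·0.824^5·0.176^1 = 0.40114
C(6,6)·0.824^6·0.176^0 = 0.31301
Sum = 0.989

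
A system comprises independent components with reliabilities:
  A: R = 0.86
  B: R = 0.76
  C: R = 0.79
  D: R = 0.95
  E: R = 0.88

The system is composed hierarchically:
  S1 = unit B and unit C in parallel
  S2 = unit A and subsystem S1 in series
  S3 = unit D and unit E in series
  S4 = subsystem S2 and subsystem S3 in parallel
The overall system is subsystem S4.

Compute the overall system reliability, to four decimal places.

Parallel (B and C): 1 − (1 − 0.760000)(1 − 0.790000) = 0.949600
Series (A and [0.949600]): 0.860000 × 0.949600 = 0.816656
Series (D and E): 0.950000 × 0.880000 = 0.836000
Parallel ([0.816656] and [0.836000]): 1 − (1 − 0.816656)(1 − 0.836000) = 0.9699

0.9699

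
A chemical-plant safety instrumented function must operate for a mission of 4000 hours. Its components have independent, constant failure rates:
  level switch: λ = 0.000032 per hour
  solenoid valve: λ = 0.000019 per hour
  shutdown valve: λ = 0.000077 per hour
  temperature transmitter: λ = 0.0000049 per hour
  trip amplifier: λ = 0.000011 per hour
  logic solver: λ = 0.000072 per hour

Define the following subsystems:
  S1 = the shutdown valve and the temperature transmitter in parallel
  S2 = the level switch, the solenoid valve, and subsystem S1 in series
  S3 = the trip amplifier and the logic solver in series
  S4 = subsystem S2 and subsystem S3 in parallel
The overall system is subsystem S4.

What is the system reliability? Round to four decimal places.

0.9467

R(level switch) = exp(−0.000032 × 4000) = 0.879853
R(solenoid valve) = exp(−0.000019 × 4000) = 0.926816
R(shutdown valve) = exp(−0.000077 × 4000) = 0.734915
R(temperature transmitter) = exp(−0.0000049 × 4000) = 0.980591
R(trip amplifier) = exp(−0.000011 × 4000) = 0.956954
R(logic solver) = exp(−0.000072 × 4000) = 0.749762
Parallel (shutdown valve and temperature transmitter): 1 − (1 − 0.734915)(1 − 0.980591) = 0.994855
Series (level switch, solenoid valve, and [0.994855]): 0.879853 × 0.926816 × 0.994855 = 0.811266
Series (trip amplifier and logic solver): 0.956954 × 0.749762 = 0.717488
Parallel ([0.811266] and [0.717488]): 1 − (1 − 0.811266)(1 − 0.717488) = 0.9467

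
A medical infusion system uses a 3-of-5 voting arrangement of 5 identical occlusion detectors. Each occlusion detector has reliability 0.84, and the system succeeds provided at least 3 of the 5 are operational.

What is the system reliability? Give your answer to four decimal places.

R = Σ_{i=3}^{5} C(5,i) p^i (1−p)^{5−i} with p = 0.84
C(5,3)·0.84^3·0.16^2 = 0.151732
C(5,4)·0.84^4·0.16^1 = 0.398297
C(5,5)·0.84^5·0.16^0 = 0.418212
Sum = 0.9682

0.9682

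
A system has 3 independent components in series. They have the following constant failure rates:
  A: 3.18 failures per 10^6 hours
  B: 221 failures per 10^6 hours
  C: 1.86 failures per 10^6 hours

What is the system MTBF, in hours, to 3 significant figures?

4420

Series of exponential components: λ_sys = Σ λ_i
λ_sys = 0.00000318 + 0.000221 + 0.00000186 = 2.2604e-04 /h
MTBF = 1 / λ_sys = 4420 h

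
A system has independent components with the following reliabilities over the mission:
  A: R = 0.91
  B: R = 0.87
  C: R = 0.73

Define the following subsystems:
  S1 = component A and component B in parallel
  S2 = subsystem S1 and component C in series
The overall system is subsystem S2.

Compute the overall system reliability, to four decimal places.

0.7215

Parallel (A and B): 1 − (1 − 0.910000)(1 − 0.870000) = 0.988300
Series ([0.988300] and C): 0.988300 × 0.730000 = 0.7215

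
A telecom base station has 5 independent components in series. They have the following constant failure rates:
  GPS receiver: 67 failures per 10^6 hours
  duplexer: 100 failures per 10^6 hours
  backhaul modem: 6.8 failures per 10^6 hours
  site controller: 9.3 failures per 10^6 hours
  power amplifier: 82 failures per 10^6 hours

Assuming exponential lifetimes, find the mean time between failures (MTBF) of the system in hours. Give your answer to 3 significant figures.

Series of exponential components: λ_sys = Σ λ_i
λ_sys = 0.000067 + 0.00010 + 0.0000068 + 0.0000093 + 0.000082 = 2.6510e-04 /h
MTBF = 1 / λ_sys = 3770 h

3770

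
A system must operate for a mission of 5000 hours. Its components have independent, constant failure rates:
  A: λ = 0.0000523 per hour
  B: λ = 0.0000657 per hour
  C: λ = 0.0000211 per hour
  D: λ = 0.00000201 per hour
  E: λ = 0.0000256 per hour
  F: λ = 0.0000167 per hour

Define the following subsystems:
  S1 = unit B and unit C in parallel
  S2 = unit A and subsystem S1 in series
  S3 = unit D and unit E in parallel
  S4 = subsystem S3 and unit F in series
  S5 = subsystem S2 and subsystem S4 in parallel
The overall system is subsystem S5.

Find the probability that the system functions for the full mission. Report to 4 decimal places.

R(A) = exp(−0.0000523 × 5000) = 0.769896
R(B) = exp(−0.0000657 × 5000) = 0.720003
R(C) = exp(−0.0000211 × 5000) = 0.899874
R(D) = exp(−0.00000201 × 5000) = 0.990000
R(E) = exp(−0.0000256 × 5000) = 0.879853
R(F) = exp(−0.0000167 × 5000) = 0.919891
Parallel (B and C): 1 − (1 − 0.720003)(1 − 0.899874) = 0.971965
Series (A and [0.971965]): 0.769896 × 0.971965 = 0.748312
Parallel (D and E): 1 − (1 − 0.990000)(1 − 0.879853) = 0.998799
Series ([0.998799] and F): 0.998799 × 0.919891 = 0.918786
Parallel ([0.748312] and [0.918786]): 1 − (1 − 0.748312)(1 − 0.918786) = 0.9796

0.9796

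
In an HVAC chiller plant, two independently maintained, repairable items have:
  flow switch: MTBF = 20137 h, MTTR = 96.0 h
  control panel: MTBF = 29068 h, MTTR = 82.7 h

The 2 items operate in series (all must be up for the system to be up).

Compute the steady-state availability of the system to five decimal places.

A(flow switch) = MTBF/(MTBF+MTTR) = 20137/(20137+96.0) = 0.995255
A(control panel) = MTBF/(MTBF+MTTR) = 29068/(29068+82.7) = 0.997163
Series availability: 0.995255 × 0.997163 = 0.99243

0.99243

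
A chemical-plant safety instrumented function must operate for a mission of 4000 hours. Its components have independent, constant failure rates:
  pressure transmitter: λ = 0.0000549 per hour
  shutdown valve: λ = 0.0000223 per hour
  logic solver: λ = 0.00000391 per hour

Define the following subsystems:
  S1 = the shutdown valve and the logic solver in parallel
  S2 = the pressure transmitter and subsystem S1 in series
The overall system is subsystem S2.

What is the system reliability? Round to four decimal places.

R(pressure transmitter) = exp(−0.0000549 × 4000) = 0.802840
R(shutdown valve) = exp(−0.0000223 × 4000) = 0.914663
R(logic solver) = exp(−0.00000391 × 4000) = 0.984482
Parallel (shutdown valve and logic solver): 1 − (1 − 0.914663)(1 − 0.984482) = 0.998676
Series (pressure transmitter and [0.998676]): 0.802840 × 0.998676 = 0.8018

0.8018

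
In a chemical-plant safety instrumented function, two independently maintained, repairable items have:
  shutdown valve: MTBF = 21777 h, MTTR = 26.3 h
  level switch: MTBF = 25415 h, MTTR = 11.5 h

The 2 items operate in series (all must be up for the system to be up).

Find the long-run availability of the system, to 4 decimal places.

A(shutdown valve) = MTBF/(MTBF+MTTR) = 21777/(21777+26.3) = 0.998794
A(level switch) = MTBF/(MTBF+MTTR) = 25415/(25415+11.5) = 0.999548
Series availability: 0.998794 × 0.999548 = 0.9983

0.9983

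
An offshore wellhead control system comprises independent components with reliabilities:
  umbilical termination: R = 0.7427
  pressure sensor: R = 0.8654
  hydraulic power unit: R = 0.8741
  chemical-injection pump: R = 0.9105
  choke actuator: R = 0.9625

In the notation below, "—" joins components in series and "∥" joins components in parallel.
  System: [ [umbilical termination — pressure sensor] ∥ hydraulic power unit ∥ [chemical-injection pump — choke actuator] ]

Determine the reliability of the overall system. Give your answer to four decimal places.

Series (umbilical termination and pressure sensor): 0.742700 × 0.865400 = 0.642733
Series (chemical-injection pump and choke actuator): 0.910500 × 0.962500 = 0.876356
Parallel ([0.642733], hydraulic power unit, and [0.876356]): 1 − (1 − 0.642733)(1 − 0.874100)(1 − 0.876356) = 0.9944

0.9944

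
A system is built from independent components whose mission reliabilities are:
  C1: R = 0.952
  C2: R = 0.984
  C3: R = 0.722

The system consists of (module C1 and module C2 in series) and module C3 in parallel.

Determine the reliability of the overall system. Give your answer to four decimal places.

Series (C1 and C2): 0.952000 × 0.984000 = 0.936768
Parallel ([0.936768] and C3): 1 − (1 − 0.936768)(1 − 0.722000) = 0.9824

0.9824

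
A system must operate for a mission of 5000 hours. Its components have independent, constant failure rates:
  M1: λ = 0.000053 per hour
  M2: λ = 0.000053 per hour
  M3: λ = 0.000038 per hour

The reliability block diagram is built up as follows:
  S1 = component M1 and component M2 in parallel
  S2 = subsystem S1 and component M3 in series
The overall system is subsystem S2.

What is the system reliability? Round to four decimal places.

0.7821

R(M1) = exp(−0.000053 × 5000) = 0.767206
R(M2) = exp(−0.000053 × 5000) = 0.767206
R(M3) = exp(−0.000038 × 5000) = 0.826959
Parallel (M1 and M2): 1 − (1 − 0.767206)(1 − 0.767206) = 0.945807
Series ([0.945807] and M3): 0.945807 × 0.826959 = 0.7821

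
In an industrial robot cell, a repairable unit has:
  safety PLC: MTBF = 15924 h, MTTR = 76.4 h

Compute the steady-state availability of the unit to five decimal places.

A(safety PLC) = MTBF/(MTBF+MTTR) = 15924/(15924+76.4) = 0.99523

0.99523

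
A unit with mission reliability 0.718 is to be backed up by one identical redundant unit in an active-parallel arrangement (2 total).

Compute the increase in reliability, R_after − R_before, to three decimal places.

0.202

R_before = 0.718
R_after = 1 − (1 − 0.718)^2 = 0.920
ΔR = 0.920 − 0.718 = 0.202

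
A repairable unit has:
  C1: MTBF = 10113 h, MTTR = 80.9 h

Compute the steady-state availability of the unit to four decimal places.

0.9921

A(C1) = MTBF/(MTBF+MTTR) = 10113/(10113+80.9) = 0.9921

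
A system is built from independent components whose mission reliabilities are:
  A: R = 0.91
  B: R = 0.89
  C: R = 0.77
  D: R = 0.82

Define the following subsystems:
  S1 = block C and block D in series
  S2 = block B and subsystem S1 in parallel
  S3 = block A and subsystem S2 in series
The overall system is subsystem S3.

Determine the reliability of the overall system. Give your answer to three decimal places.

0.873

Series (C and D): 0.77000 × 0.82000 = 0.63140
Parallel (B and [0.63140]): 1 − (1 − 0.89000)(1 − 0.63140) = 0.95945
Series (A and [0.95945]): 0.91000 × 0.95945 = 0.873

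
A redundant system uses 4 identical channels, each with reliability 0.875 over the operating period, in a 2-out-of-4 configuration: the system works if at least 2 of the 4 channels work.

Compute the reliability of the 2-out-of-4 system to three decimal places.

0.993

R = Σ_{i=2}^{4} C(4,i) p^i (1−p)^{4−i} with p = 0.875
C(4,2)·0.875^2·0.125^2 = 0.07178
C(4,3)·0.875^3·0.125^1 = 0.33496
C(4,4)·0.875^4·0.125^0 = 0.58618
Sum = 0.993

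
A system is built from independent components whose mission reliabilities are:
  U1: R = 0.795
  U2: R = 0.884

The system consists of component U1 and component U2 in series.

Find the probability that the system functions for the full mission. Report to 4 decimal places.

Series (U1 and U2): 0.795000 × 0.884000 = 0.7028

0.7028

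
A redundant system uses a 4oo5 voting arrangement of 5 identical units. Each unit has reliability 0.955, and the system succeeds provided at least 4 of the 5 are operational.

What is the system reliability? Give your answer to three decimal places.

R = Σ_{i=4}^{5} C(5,i) p^i (1−p)^{5−i} with p = 0.955
C(5,4)·0.955^4·0.045^1 = 0.18715
C(5,5)·0.955^5·0.045^0 = 0.79436
Sum = 0.982

0.982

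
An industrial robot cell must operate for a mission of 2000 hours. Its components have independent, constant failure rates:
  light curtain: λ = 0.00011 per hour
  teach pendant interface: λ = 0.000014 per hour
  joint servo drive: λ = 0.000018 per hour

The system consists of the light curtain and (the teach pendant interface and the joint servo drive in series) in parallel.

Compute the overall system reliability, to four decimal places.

0.9878

R(light curtain) = exp(−0.00011 × 2000) = 0.802519
R(teach pendant interface) = exp(−0.000014 × 2000) = 0.972388
R(joint servo drive) = exp(−0.000018 × 2000) = 0.964640
Series (teach pendant interface and joint servo drive): 0.972388 × 0.964640 = 0.938004
Parallel (light curtain and [0.938004]): 1 − (1 − 0.802519)(1 − 0.938004) = 0.9878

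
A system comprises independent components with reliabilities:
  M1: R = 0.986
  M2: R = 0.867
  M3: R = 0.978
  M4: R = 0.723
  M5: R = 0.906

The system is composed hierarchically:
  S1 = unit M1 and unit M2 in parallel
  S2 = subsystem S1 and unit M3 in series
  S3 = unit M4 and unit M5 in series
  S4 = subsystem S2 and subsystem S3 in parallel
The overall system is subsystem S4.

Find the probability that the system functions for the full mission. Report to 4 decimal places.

0.9918

Parallel (M1 and M2): 1 − (1 − 0.986000)(1 − 0.867000) = 0.998138
Series ([0.998138] and M3): 0.998138 × 0.978000 = 0.976179
Series (M4 and M5): 0.723000 × 0.906000 = 0.655038
Parallel ([0.976179] and [0.655038]): 1 − (1 − 0.976179)(1 − 0.655038) = 0.9918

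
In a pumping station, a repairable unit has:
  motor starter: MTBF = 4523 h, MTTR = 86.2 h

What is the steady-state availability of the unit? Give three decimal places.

A(motor starter) = MTBF/(MTBF+MTTR) = 4523/(4523+86.2) = 0.981

0.981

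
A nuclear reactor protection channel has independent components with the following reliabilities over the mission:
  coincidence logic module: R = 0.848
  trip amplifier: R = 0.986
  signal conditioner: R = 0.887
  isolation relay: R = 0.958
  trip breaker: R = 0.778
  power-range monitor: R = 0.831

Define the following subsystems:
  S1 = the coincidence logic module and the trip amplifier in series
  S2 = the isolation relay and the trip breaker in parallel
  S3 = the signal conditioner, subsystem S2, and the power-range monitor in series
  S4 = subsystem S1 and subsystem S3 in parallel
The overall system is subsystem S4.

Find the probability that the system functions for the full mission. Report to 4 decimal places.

Series (coincidence logic module and trip amplifier): 0.848000 × 0.986000 = 0.836128
Parallel (isolation relay and trip breaker): 1 − (1 − 0.958000)(1 − 0.778000) = 0.990676
Series (signal conditioner, [0.990676], and power-range monitor): 0.887000 × 0.990676 × 0.831000 = 0.730224
Parallel ([0.836128] and [0.730224]): 1 − (1 − 0.836128)(1 − 0.730224) = 0.9558

0.9558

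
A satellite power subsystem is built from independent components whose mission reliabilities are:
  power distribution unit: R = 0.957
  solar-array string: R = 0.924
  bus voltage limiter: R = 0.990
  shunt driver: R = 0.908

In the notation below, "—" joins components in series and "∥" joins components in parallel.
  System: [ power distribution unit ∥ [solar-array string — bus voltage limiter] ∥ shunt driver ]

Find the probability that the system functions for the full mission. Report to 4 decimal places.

0.9997

Series (solar-array string and bus voltage limiter): 0.924000 × 0.990000 = 0.914760
Parallel (power distribution unit, [0.914760], and shunt driver): 1 − (1 − 0.957000)(1 − 0.914760)(1 − 0.908000) = 0.9997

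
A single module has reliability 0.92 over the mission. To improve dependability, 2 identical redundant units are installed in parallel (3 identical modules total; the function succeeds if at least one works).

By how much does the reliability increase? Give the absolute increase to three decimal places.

0.079

R_before = 0.92
R_after = 1 − (1 − 0.92)^3 = 0.999
ΔR = 0.999 − 0.92 = 0.079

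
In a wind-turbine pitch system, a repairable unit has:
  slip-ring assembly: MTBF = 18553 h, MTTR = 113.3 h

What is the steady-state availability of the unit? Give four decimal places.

0.9939

A(slip-ring assembly) = MTBF/(MTBF+MTTR) = 18553/(18553+113.3) = 0.9939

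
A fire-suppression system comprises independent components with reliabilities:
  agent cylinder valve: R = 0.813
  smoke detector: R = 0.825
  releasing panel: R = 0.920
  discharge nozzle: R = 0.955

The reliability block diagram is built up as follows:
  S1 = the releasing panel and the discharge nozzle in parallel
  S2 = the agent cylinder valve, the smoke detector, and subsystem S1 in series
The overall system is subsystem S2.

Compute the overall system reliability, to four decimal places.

Parallel (releasing panel and discharge nozzle): 1 − (1 − 0.920000)(1 − 0.955000) = 0.996400
Series (agent cylinder valve, smoke detector, and [0.996400]): 0.813000 × 0.825000 × 0.996400 = 0.6683

0.6683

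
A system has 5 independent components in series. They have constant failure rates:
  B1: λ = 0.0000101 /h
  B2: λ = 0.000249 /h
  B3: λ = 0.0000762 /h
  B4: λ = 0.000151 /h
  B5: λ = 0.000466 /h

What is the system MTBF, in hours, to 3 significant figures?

1050

Series of exponential components: λ_sys = Σ λ_i
λ_sys = 0.0000101 + 0.000249 + 0.0000762 + 0.000151 + 0.000466 = 9.5230e-04 /h
MTBF = 1 / λ_sys = 1050 h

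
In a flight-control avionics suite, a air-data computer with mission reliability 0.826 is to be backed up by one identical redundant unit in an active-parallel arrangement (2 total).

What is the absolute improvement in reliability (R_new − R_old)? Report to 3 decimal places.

0.144

R_before = 0.826
R_after = 1 − (1 − 0.826)^2 = 0.970
ΔR = 0.970 − 0.826 = 0.144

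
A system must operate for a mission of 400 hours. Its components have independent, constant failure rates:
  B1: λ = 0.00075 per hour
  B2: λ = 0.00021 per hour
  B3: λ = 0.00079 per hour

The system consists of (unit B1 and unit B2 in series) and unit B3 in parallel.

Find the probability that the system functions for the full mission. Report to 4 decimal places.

R(B1) = exp(−0.00075 × 400) = 0.740818
R(B2) = exp(−0.00021 × 400) = 0.919431
R(B3) = exp(−0.00079 × 400) = 0.729059
Series (B1 and B2): 0.740818 × 0.919431 = 0.681131
Parallel ([0.681131] and B3): 1 − (1 − 0.681131)(1 − 0.729059) = 0.9136

0.9136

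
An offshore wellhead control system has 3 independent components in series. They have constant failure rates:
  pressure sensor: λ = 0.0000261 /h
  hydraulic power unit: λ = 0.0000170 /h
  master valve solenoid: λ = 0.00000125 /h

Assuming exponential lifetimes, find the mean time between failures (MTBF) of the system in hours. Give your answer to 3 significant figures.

Series of exponential components: λ_sys = Σ λ_i
λ_sys = 0.0000261 + 0.0000170 + 0.00000125 = 4.4350e-05 /h
MTBF = 1 / λ_sys = 22500 h

22500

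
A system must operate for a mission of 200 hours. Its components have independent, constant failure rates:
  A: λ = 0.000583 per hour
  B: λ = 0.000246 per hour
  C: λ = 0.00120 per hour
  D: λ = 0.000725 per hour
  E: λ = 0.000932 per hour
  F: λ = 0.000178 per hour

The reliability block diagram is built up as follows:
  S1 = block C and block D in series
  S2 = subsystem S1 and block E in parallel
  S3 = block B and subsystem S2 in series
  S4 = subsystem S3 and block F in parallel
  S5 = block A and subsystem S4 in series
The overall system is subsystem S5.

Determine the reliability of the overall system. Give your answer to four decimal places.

R(A) = exp(−0.000583 × 200) = 0.889941
R(B) = exp(−0.000246 × 200) = 0.951991
R(C) = exp(−0.00120 × 200) = 0.786628
R(D) = exp(−0.000725 × 200) = 0.865022
R(E) = exp(−0.000932 × 200) = 0.829942
R(F) = exp(−0.000178 × 200) = 0.965026
Series (C and D): 0.786628 × 0.865022 = 0.680451
Parallel ([0.680451] and E): 1 − (1 − 0.680451)(1 − 0.829942) = 0.945658
Series (B and [0.945658]): 0.951991 × 0.945658 = 0.900258
Parallel ([0.900258] and F): 1 − (1 − 0.900258)(1 − 0.965026) = 0.996512
Series (A and [0.996512]): 0.889941 × 0.996512 = 0.8868

0.8868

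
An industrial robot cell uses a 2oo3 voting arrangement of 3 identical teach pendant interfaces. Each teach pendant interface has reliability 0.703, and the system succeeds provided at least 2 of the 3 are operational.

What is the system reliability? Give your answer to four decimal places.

0.7878

R = Σ_{i=2}^{3} C(3,i) p^i (1−p)^{3−i} with p = 0.703
C(3,2)·0.703^2·0.297^1 = 0.440340
C(3,3)·0.703^3·0.297^0 = 0.347429
Sum = 0.7878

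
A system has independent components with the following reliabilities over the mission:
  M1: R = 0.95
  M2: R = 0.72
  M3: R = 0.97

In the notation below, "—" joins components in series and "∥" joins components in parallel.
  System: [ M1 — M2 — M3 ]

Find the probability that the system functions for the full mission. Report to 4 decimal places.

0.6635

Series (M1, M2, and M3): 0.950000 × 0.720000 × 0.970000 = 0.6635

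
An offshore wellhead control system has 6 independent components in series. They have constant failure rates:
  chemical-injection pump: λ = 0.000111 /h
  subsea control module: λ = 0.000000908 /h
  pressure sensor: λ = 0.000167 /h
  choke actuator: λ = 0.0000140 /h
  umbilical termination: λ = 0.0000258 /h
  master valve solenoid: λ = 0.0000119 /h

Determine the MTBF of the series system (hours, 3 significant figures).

Series of exponential components: λ_sys = Σ λ_i
λ_sys = 0.000111 + 0.000000908 + 0.000167 + 0.0000140 + 0.0000258 + 0.0000119 = 3.3061e-04 /h
MTBF = 1 / λ_sys = 3020 h

3020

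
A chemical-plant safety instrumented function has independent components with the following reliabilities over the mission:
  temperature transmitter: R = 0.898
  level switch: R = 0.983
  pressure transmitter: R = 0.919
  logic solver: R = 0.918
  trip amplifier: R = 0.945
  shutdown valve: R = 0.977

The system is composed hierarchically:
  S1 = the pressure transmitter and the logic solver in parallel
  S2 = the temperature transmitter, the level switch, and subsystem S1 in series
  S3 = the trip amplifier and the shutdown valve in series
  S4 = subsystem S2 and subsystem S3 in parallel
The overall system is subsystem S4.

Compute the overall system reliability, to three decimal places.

0.991

Parallel (pressure transmitter and logic solver): 1 − (1 − 0.91900)(1 − 0.91800) = 0.99336
Series (temperature transmitter, level switch, and [0.99336]): 0.89800 × 0.98300 × 0.99336 = 0.87687
Series (trip amplifier and shutdown valve): 0.94500 × 0.97700 = 0.92327
Parallel ([0.87687] and [0.92327]): 1 − (1 − 0.87687)(1 − 0.92327) = 0.991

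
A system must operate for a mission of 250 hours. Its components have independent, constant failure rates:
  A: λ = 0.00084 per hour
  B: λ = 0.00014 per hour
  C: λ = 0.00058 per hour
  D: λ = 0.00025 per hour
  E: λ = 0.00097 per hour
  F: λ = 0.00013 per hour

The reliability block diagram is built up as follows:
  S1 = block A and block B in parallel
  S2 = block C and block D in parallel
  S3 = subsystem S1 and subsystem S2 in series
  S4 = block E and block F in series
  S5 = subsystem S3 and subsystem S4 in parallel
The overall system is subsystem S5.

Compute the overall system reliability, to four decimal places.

0.9965

R(A) = exp(−0.00084 × 250) = 0.810584
R(B) = exp(−0.00014 × 250) = 0.965605
R(C) = exp(−0.00058 × 250) = 0.865022
R(D) = exp(−0.00025 × 250) = 0.939413
R(E) = exp(−0.00097 × 250) = 0.784664
R(F) = exp(−0.00013 × 250) = 0.968022
Parallel (A and B): 1 − (1 − 0.810584)(1 − 0.965605) = 0.993485
Parallel (C and D): 1 − (1 − 0.865022)(1 − 0.939413) = 0.991822
Series ([0.993485] and [0.991822]): 0.993485 × 0.991822 = 0.985360
Series (E and F): 0.784664 × 0.968022 = 0.759572
Parallel ([0.985360] and [0.759572]): 1 − (1 − 0.985360)(1 − 0.759572) = 0.9965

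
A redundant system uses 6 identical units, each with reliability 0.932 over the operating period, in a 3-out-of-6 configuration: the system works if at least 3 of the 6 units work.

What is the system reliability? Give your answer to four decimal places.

0.9997

R = Σ_{i=3}^{6} C(6,i) p^i (1−p)^{6−i} with p = 0.932
C(6,3)·0.932^3·0.068^3 = 0.005091
C(6,4)·0.932^4·0.068^2 = 0.052333
C(6,5)·0.932^5·0.068^1 = 0.286906
C(6,6)·0.932^6·0.068^0 = 0.655383
Sum = 0.9997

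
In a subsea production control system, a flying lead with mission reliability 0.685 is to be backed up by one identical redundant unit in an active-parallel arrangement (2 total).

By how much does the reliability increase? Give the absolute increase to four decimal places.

0.2158

R_before = 0.685
R_after = 1 − (1 − 0.685)^2 = 0.9008
ΔR = 0.9008 − 0.685 = 0.2158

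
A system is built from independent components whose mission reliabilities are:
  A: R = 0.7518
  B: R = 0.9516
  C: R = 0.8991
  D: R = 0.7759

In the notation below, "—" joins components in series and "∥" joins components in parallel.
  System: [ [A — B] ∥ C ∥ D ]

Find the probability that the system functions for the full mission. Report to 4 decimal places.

0.9936

Series (A and B): 0.751800 × 0.951600 = 0.715413
Parallel ([0.715413], C, and D): 1 − (1 − 0.715413)(1 − 0.899100)(1 − 0.775900) = 0.9936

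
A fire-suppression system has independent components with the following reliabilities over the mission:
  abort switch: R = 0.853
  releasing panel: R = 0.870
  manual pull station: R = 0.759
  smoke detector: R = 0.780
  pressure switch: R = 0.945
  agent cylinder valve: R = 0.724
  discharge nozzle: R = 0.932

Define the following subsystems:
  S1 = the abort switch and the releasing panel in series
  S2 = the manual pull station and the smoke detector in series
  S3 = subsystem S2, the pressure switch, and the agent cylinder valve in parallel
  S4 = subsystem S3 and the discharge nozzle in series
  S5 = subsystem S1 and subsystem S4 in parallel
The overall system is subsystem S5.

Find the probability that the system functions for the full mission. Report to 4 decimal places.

Series (abort switch and releasing panel): 0.853000 × 0.870000 = 0.742110
Series (manual pull station and smoke detector): 0.759000 × 0.780000 = 0.592020
Parallel ([0.592020], pressure switch, and agent cylinder valve): 1 − (1 − 0.592020)(1 − 0.945000)(1 − 0.724000) = 0.993807
Series ([0.993807] and discharge nozzle): 0.993807 × 0.932000 = 0.926228
Parallel ([0.742110] and [0.926228]): 1 − (1 − 0.742110)(1 − 0.926228) = 0.9810

0.9810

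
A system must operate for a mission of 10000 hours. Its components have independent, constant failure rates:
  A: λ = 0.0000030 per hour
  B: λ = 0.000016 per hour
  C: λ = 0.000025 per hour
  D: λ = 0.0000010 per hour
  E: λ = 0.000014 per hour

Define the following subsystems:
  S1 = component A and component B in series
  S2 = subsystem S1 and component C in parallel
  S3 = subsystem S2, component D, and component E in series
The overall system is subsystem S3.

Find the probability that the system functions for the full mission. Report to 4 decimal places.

R(A) = exp(−0.0000030 × 10000) = 0.970446
R(B) = exp(−0.000016 × 10000) = 0.852144
R(C) = exp(−0.000025 × 10000) = 0.778801
R(D) = exp(−0.0000010 × 10000) = 0.990050
R(E) = exp(−0.000014 × 10000) = 0.869358
Series (A and B): 0.970446 × 0.852144 = 0.826960
Parallel ([0.826960] and C): 1 − (1 − 0.826960)(1 − 0.778801) = 0.961724
Series ([0.961724], D, and E): 0.961724 × 0.990050 × 0.869358 = 0.8278

0.8278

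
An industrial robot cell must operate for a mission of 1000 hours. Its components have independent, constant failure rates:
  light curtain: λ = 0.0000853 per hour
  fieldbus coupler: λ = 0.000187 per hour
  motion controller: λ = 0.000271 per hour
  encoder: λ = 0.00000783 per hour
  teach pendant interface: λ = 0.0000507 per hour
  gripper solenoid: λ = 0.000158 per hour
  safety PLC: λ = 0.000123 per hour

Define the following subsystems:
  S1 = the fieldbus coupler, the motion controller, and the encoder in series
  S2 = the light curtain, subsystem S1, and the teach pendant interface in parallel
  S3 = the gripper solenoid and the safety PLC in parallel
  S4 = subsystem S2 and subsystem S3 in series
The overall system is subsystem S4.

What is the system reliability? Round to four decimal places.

R(light curtain) = exp(−0.0000853 × 1000) = 0.918237
R(fieldbus coupler) = exp(−0.000187 × 1000) = 0.829444
R(motion controller) = exp(−0.000271 × 1000) = 0.762616
R(encoder) = exp(−0.00000783 × 1000) = 0.992201
R(teach pendant interface) = exp(−0.0000507 × 1000) = 0.950564
R(gripper solenoid) = exp(−0.000158 × 1000) = 0.853850
R(safety PLC) = exp(−0.000123 × 1000) = 0.884264
Series (fieldbus coupler, motion controller, and encoder): 0.829444 × 0.762616 × 0.992201 = 0.627614
Parallel (light curtain, [0.627614], and teach pendant interface): 1 − (1 − 0.918237)(1 − 0.627614)(1 − 0.950564) = 0.998495
Parallel (gripper solenoid and safety PLC): 1 − (1 − 0.853850)(1 − 0.884264) = 0.983085
Series ([0.998495] and [0.983085]): 0.998495 × 0.983085 = 0.9816

0.9816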